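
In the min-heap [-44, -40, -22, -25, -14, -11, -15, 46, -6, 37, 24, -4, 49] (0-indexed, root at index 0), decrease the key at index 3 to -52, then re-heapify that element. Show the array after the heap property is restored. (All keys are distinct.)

[-52, -44, -22, -40, -14, -11, -15, 46, -6, 37, 24, -4, 49]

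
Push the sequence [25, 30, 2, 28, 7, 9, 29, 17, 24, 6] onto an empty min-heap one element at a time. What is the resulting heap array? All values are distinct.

[2, 6, 9, 17, 7, 25, 29, 30, 24, 28]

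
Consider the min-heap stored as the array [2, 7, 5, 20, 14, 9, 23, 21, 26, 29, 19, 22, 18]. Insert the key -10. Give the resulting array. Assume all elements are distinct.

append -10 at index 13 → [2, 7, 5, 20, 14, 9, 23, 21, 26, 29, 19, 22, 18, -10]
-10 < parent 23 at index 6, swap → [2, 7, 5, 20, 14, 9, -10, 21, 26, 29, 19, 22, 18, 23]
-10 < parent 5 at index 2, swap → [2, 7, -10, 20, 14, 9, 5, 21, 26, 29, 19, 22, 18, 23]
-10 < parent 2 at index 0, swap → [-10, 7, 2, 20, 14, 9, 5, 21, 26, 29, 19, 22, 18, 23]

[-10, 7, 2, 20, 14, 9, 5, 21, 26, 29, 19, 22, 18, 23]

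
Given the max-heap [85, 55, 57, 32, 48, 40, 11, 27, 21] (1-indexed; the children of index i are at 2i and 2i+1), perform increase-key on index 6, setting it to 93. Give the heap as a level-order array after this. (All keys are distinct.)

set index 6 from 40 to 93 → [85, 55, 57, 32, 48, 93, 11, 27, 21]
93 > parent 57 at index 3, swap → [85, 55, 93, 32, 48, 57, 11, 27, 21]
93 > parent 85 at index 1, swap → [93, 55, 85, 32, 48, 57, 11, 27, 21]

[93, 55, 85, 32, 48, 57, 11, 27, 21]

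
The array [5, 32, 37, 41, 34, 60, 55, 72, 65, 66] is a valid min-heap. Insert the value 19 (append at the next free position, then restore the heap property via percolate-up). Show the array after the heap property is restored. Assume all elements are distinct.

[5, 19, 37, 41, 32, 60, 55, 72, 65, 66, 34]

append 19 at index 10 → [5, 32, 37, 41, 34, 60, 55, 72, 65, 66, 19]
19 < parent 34 at index 4, swap → [5, 32, 37, 41, 19, 60, 55, 72, 65, 66, 34]
19 < parent 32 at index 1, swap → [5, 19, 37, 41, 32, 60, 55, 72, 65, 66, 34]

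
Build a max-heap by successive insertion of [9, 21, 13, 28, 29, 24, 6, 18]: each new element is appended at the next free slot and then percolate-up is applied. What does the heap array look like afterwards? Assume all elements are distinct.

[29, 28, 24, 18, 21, 13, 6, 9]

Insert 9:
  append 9 at index 0 → [9] (no swap needed)
Insert 21:
  append 21 at index 1 → [9, 21]
  21 > parent 9 at index 0, swap → [21, 9]
Insert 13:
  append 13 at index 2 → [21, 9, 13] (no swap needed)
Insert 28:
  append 28 at index 3 → [21, 9, 13, 28]
  28 > parent 9 at index 1, swap → [21, 28, 13, 9]
  28 > parent 21 at index 0, swap → [28, 21, 13, 9]
Insert 29:
  append 29 at index 4 → [28, 21, 13, 9, 29]
  29 > parent 21 at index 1, swap → [28, 29, 13, 9, 21]
  29 > parent 28 at index 0, swap → [29, 28, 13, 9, 21]
Insert 24:
  append 24 at index 5 → [29, 28, 13, 9, 21, 24]
  24 > parent 13 at index 2, swap → [29, 28, 24, 9, 21, 13]
Insert 6:
  append 6 at index 6 → [29, 28, 24, 9, 21, 13, 6] (no swap needed)
Insert 18:
  append 18 at index 7 → [29, 28, 24, 9, 21, 13, 6, 18]
  18 > parent 9 at index 3, swap → [29, 28, 24, 18, 21, 13, 6, 9]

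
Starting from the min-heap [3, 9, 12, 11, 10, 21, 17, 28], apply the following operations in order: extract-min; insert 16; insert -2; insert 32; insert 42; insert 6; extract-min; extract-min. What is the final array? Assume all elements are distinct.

[9, 10, 12, 11, 28, 21, 17, 16, 42, 32]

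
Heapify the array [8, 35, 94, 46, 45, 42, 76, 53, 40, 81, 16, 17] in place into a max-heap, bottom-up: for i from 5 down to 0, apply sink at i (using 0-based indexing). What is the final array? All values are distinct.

[94, 81, 76, 53, 45, 42, 8, 46, 40, 35, 16, 17]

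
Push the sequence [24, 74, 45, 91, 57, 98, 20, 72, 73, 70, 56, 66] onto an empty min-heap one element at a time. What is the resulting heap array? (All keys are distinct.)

Insert 24:
  append 24 at index 0 → [24] (no swap needed)
Insert 74:
  append 74 at index 1 → [24, 74] (no swap needed)
Insert 45:
  append 45 at index 2 → [24, 74, 45] (no swap needed)
Insert 91:
  append 91 at index 3 → [24, 74, 45, 91] (no swap needed)
Insert 57:
  append 57 at index 4 → [24, 74, 45, 91, 57]
  57 < parent 74 at index 1, swap → [24, 57, 45, 91, 74]
Insert 98:
  append 98 at index 5 → [24, 57, 45, 91, 74, 98] (no swap needed)
Insert 20:
  append 20 at index 6 → [24, 57, 45, 91, 74, 98, 20]
  20 < parent 45 at index 2, swap → [24, 57, 20, 91, 74, 98, 45]
  20 < parent 24 at index 0, swap → [20, 57, 24, 91, 74, 98, 45]
Insert 72:
  append 72 at index 7 → [20, 57, 24, 91, 74, 98, 45, 72]
  72 < parent 91 at index 3, swap → [20, 57, 24, 72, 74, 98, 45, 91]
Insert 73:
  append 73 at index 8 → [20, 57, 24, 72, 74, 98, 45, 91, 73] (no swap needed)
Insert 70:
  append 70 at index 9 → [20, 57, 24, 72, 74, 98, 45, 91, 73, 70]
  70 < parent 74 at index 4, swap → [20, 57, 24, 72, 70, 98, 45, 91, 73, 74]
Insert 56:
  append 56 at index 10 → [20, 57, 24, 72, 70, 98, 45, 91, 73, 74, 56]
  56 < parent 70 at index 4, swap → [20, 57, 24, 72, 56, 98, 45, 91, 73, 74, 70]
  56 < parent 57 at index 1, swap → [20, 56, 24, 72, 57, 98, 45, 91, 73, 74, 70]
Insert 66:
  append 66 at index 11 → [20, 56, 24, 72, 57, 98, 45, 91, 73, 74, 70, 66]
  66 < parent 98 at index 5, swap → [20, 56, 24, 72, 57, 66, 45, 91, 73, 74, 70, 98]

[20, 56, 24, 72, 57, 66, 45, 91, 73, 74, 70, 98]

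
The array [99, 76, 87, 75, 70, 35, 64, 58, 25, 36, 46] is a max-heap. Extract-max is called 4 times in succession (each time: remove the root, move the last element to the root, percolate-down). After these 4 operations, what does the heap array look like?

extract-max #1 returns 99:
  remove root 99; move last element 46 to root → [46, 76, 87, 75, 70, 35, 64, 58, 25, 36]
  46 vs larger child 87 at index 2, swap → [87, 76, 46, 75, 70, 35, 64, 58, 25, 36]
  46 vs larger child 64 at index 6, swap → [87, 76, 64, 75, 70, 35, 46, 58, 25, 36]
extract-max #2 returns 87:
  remove root 87; move last element 36 to root → [36, 76, 64, 75, 70, 35, 46, 58, 25]
  36 vs larger child 76 at index 1, swap → [76, 36, 64, 75, 70, 35, 46, 58, 25]
  36 vs larger child 75 at index 3, swap → [76, 75, 64, 36, 70, 35, 46, 58, 25]
  36 vs larger child 58 at index 7, swap → [76, 75, 64, 58, 70, 35, 46, 36, 25]
extract-max #3 returns 76:
  remove root 76; move last element 25 to root → [25, 75, 64, 58, 70, 35, 46, 36]
  25 vs larger child 75 at index 1, swap → [75, 25, 64, 58, 70, 35, 46, 36]
  25 vs larger child 70 at index 4, swap → [75, 70, 64, 58, 25, 35, 46, 36]
extract-max #4 returns 75:
  remove root 75; move last element 36 to root → [36, 70, 64, 58, 25, 35, 46]
  36 vs larger child 70 at index 1, swap → [70, 36, 64, 58, 25, 35, 46]
  36 vs larger child 58 at index 3, swap → [70, 58, 64, 36, 25, 35, 46]

[70, 58, 64, 36, 25, 35, 46]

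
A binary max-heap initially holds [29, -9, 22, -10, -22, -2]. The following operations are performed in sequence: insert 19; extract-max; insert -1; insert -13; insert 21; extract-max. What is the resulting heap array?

[21, -9, 19, -10, -22, -2, -1, -13]

insert 19:
  append 19 at index 6 → [29, -9, 22, -10, -22, -2, 19] (no swap needed)
extract-max → returns 29:
  remove root 29; move last element 19 to root → [19, -9, 22, -10, -22, -2]
  19 vs larger child 22 at index 2, swap → [22, -9, 19, -10, -22, -2]
insert -1:
  append -1 at index 6 → [22, -9, 19, -10, -22, -2, -1] (no swap needed)
insert -13:
  append -13 at index 7 → [22, -9, 19, -10, -22, -2, -1, -13] (no swap needed)
insert 21:
  append 21 at index 8 → [22, -9, 19, -10, -22, -2, -1, -13, 21]
  21 > parent -10 at index 3, swap → [22, -9, 19, 21, -22, -2, -1, -13, -10]
  21 > parent -9 at index 1, swap → [22, 21, 19, -9, -22, -2, -1, -13, -10]
extract-max → returns 22:
  remove root 22; move last element -10 to root → [-10, 21, 19, -9, -22, -2, -1, -13]
  -10 vs larger child 21 at index 1, swap → [21, -10, 19, -9, -22, -2, -1, -13]
  -10 vs larger child -9 at index 3, swap → [21, -9, 19, -10, -22, -2, -1, -13]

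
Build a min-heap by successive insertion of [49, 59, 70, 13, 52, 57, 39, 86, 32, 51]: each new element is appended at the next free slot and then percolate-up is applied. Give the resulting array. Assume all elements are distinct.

[13, 32, 39, 49, 51, 70, 57, 86, 59, 52]

Insert 49:
  append 49 at index 0 → [49] (no swap needed)
Insert 59:
  append 59 at index 1 → [49, 59] (no swap needed)
Insert 70:
  append 70 at index 2 → [49, 59, 70] (no swap needed)
Insert 13:
  append 13 at index 3 → [49, 59, 70, 13]
  13 < parent 59 at index 1, swap → [49, 13, 70, 59]
  13 < parent 49 at index 0, swap → [13, 49, 70, 59]
Insert 52:
  append 52 at index 4 → [13, 49, 70, 59, 52] (no swap needed)
Insert 57:
  append 57 at index 5 → [13, 49, 70, 59, 52, 57]
  57 < parent 70 at index 2, swap → [13, 49, 57, 59, 52, 70]
Insert 39:
  append 39 at index 6 → [13, 49, 57, 59, 52, 70, 39]
  39 < parent 57 at index 2, swap → [13, 49, 39, 59, 52, 70, 57]
Insert 86:
  append 86 at index 7 → [13, 49, 39, 59, 52, 70, 57, 86] (no swap needed)
Insert 32:
  append 32 at index 8 → [13, 49, 39, 59, 52, 70, 57, 86, 32]
  32 < parent 59 at index 3, swap → [13, 49, 39, 32, 52, 70, 57, 86, 59]
  32 < parent 49 at index 1, swap → [13, 32, 39, 49, 52, 70, 57, 86, 59]
Insert 51:
  append 51 at index 9 → [13, 32, 39, 49, 52, 70, 57, 86, 59, 51]
  51 < parent 52 at index 4, swap → [13, 32, 39, 49, 51, 70, 57, 86, 59, 52]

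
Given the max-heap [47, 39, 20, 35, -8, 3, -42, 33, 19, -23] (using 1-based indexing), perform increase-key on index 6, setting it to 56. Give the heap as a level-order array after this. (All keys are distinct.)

set index 6 from 3 to 56 → [47, 39, 20, 35, -8, 56, -42, 33, 19, -23]
56 > parent 20 at index 3, swap → [47, 39, 56, 35, -8, 20, -42, 33, 19, -23]
56 > parent 47 at index 1, swap → [56, 39, 47, 35, -8, 20, -42, 33, 19, -23]

[56, 39, 47, 35, -8, 20, -42, 33, 19, -23]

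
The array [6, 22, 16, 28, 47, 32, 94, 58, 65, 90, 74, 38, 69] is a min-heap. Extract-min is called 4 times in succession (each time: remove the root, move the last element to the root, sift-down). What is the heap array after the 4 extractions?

[32, 47, 38, 58, 74, 90, 94, 69, 65]

extract-min #1 returns 6:
  remove root 6; move last element 69 to root → [69, 22, 16, 28, 47, 32, 94, 58, 65, 90, 74, 38]
  69 vs smaller child 16 at index 2, swap → [16, 22, 69, 28, 47, 32, 94, 58, 65, 90, 74, 38]
  69 vs smaller child 32 at index 5, swap → [16, 22, 32, 28, 47, 69, 94, 58, 65, 90, 74, 38]
  69 vs only child 38 at index 11, swap → [16, 22, 32, 28, 47, 38, 94, 58, 65, 90, 74, 69]
extract-min #2 returns 16:
  remove root 16; move last element 69 to root → [69, 22, 32, 28, 47, 38, 94, 58, 65, 90, 74]
  69 vs smaller child 22 at index 1, swap → [22, 69, 32, 28, 47, 38, 94, 58, 65, 90, 74]
  69 vs smaller child 28 at index 3, swap → [22, 28, 32, 69, 47, 38, 94, 58, 65, 90, 74]
  69 vs smaller child 58 at index 7, swap → [22, 28, 32, 58, 47, 38, 94, 69, 65, 90, 74]
extract-min #3 returns 22:
  remove root 22; move last element 74 to root → [74, 28, 32, 58, 47, 38, 94, 69, 65, 90]
  74 vs smaller child 28 at index 1, swap → [28, 74, 32, 58, 47, 38, 94, 69, 65, 90]
  74 vs smaller child 47 at index 4, swap → [28, 47, 32, 58, 74, 38, 94, 69, 65, 90]
extract-min #4 returns 28:
  remove root 28; move last element 90 to root → [90, 47, 32, 58, 74, 38, 94, 69, 65]
  90 vs smaller child 32 at index 2, swap → [32, 47, 90, 58, 74, 38, 94, 69, 65]
  90 vs smaller child 38 at index 5, swap → [32, 47, 38, 58, 74, 90, 94, 69, 65]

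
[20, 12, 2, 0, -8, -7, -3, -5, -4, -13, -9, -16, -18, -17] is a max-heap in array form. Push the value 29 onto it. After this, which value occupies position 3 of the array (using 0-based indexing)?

append 29 at index 14 → [20, 12, 2, 0, -8, -7, -3, -5, -4, -13, -9, -16, -18, -17, 29]
29 > parent -3 at index 6, swap → [20, 12, 2, 0, -8, -7, 29, -5, -4, -13, -9, -16, -18, -17, -3]
29 > parent 2 at index 2, swap → [20, 12, 29, 0, -8, -7, 2, -5, -4, -13, -9, -16, -18, -17, -3]
29 > parent 20 at index 0, swap → [29, 12, 20, 0, -8, -7, 2, -5, -4, -13, -9, -16, -18, -17, -3]
resulting array: [29, 12, 20, 0, -8, -7, 2, -5, -4, -13, -9, -16, -18, -17, -3]

0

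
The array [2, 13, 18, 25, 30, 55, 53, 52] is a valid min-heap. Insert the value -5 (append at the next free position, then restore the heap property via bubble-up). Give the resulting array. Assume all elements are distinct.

[-5, 2, 18, 13, 30, 55, 53, 52, 25]

append -5 at index 8 → [2, 13, 18, 25, 30, 55, 53, 52, -5]
-5 < parent 25 at index 3, swap → [2, 13, 18, -5, 30, 55, 53, 52, 25]
-5 < parent 13 at index 1, swap → [2, -5, 18, 13, 30, 55, 53, 52, 25]
-5 < parent 2 at index 0, swap → [-5, 2, 18, 13, 30, 55, 53, 52, 25]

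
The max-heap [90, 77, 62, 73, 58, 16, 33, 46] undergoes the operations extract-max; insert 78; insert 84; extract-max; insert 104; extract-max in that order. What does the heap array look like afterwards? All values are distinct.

extract-max → returns 90:
  remove root 90; move last element 46 to root → [46, 77, 62, 73, 58, 16, 33]
  46 vs larger child 77 at index 1, swap → [77, 46, 62, 73, 58, 16, 33]
  46 vs larger child 73 at index 3, swap → [77, 73, 62, 46, 58, 16, 33]
insert 78:
  append 78 at index 7 → [77, 73, 62, 46, 58, 16, 33, 78]
  78 > parent 46 at index 3, swap → [77, 73, 62, 78, 58, 16, 33, 46]
  78 > parent 73 at index 1, swap → [77, 78, 62, 73, 58, 16, 33, 46]
  78 > parent 77 at index 0, swap → [78, 77, 62, 73, 58, 16, 33, 46]
insert 84:
  append 84 at index 8 → [78, 77, 62, 73, 58, 16, 33, 46, 84]
  84 > parent 73 at index 3, swap → [78, 77, 62, 84, 58, 16, 33, 46, 73]
  84 > parent 77 at index 1, swap → [78, 84, 62, 77, 58, 16, 33, 46, 73]
  84 > parent 78 at index 0, swap → [84, 78, 62, 77, 58, 16, 33, 46, 73]
extract-max → returns 84:
  remove root 84; move last element 73 to root → [73, 78, 62, 77, 58, 16, 33, 46]
  73 vs larger child 78 at index 1, swap → [78, 73, 62, 77, 58, 16, 33, 46]
  73 vs larger child 77 at index 3, swap → [78, 77, 62, 73, 58, 16, 33, 46]
insert 104:
  append 104 at index 8 → [78, 77, 62, 73, 58, 16, 33, 46, 104]
  104 > parent 73 at index 3, swap → [78, 77, 62, 104, 58, 16, 33, 46, 73]
  104 > parent 77 at index 1, swap → [78, 104, 62, 77, 58, 16, 33, 46, 73]
  104 > parent 78 at index 0, swap → [104, 78, 62, 77, 58, 16, 33, 46, 73]
extract-max → returns 104:
  remove root 104; move last element 73 to root → [73, 78, 62, 77, 58, 16, 33, 46]
  73 vs larger child 78 at index 1, swap → [78, 73, 62, 77, 58, 16, 33, 46]
  73 vs larger child 77 at index 3, swap → [78, 77, 62, 73, 58, 16, 33, 46]

[78, 77, 62, 73, 58, 16, 33, 46]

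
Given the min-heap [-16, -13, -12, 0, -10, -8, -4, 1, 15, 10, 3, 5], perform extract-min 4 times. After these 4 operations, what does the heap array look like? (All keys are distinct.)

extract-min #1 returns -16:
  remove root -16; move last element 5 to root → [5, -13, -12, 0, -10, -8, -4, 1, 15, 10, 3]
  5 vs smaller child -13 at index 1, swap → [-13, 5, -12, 0, -10, -8, -4, 1, 15, 10, 3]
  5 vs smaller child -10 at index 4, swap → [-13, -10, -12, 0, 5, -8, -4, 1, 15, 10, 3]
  5 vs smaller child 3 at index 10, swap → [-13, -10, -12, 0, 3, -8, -4, 1, 15, 10, 5]
extract-min #2 returns -13:
  remove root -13; move last element 5 to root → [5, -10, -12, 0, 3, -8, -4, 1, 15, 10]
  5 vs smaller child -12 at index 2, swap → [-12, -10, 5, 0, 3, -8, -4, 1, 15, 10]
  5 vs smaller child -8 at index 5, swap → [-12, -10, -8, 0, 3, 5, -4, 1, 15, 10]
extract-min #3 returns -12:
  remove root -12; move last element 10 to root → [10, -10, -8, 0, 3, 5, -4, 1, 15]
  10 vs smaller child -10 at index 1, swap → [-10, 10, -8, 0, 3, 5, -4, 1, 15]
  10 vs smaller child 0 at index 3, swap → [-10, 0, -8, 10, 3, 5, -4, 1, 15]
  10 vs smaller child 1 at index 7, swap → [-10, 0, -8, 1, 3, 5, -4, 10, 15]
extract-min #4 returns -10:
  remove root -10; move last element 15 to root → [15, 0, -8, 1, 3, 5, -4, 10]
  15 vs smaller child -8 at index 2, swap → [-8, 0, 15, 1, 3, 5, -4, 10]
  15 vs smaller child -4 at index 6, swap → [-8, 0, -4, 1, 3, 5, 15, 10]

[-8, 0, -4, 1, 3, 5, 15, 10]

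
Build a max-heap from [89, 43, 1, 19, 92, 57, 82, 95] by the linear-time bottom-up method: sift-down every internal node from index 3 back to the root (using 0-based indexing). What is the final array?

[95, 92, 82, 43, 89, 57, 1, 19]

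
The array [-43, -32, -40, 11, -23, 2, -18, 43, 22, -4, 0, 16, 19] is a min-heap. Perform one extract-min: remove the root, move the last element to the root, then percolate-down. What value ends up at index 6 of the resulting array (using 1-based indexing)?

2

remove root -43; move last element 19 to root → [19, -32, -40, 11, -23, 2, -18, 43, 22, -4, 0, 16]
19 vs smaller child -40 at index 3, swap → [-40, -32, 19, 11, -23, 2, -18, 43, 22, -4, 0, 16]
19 vs smaller child -18 at index 7, swap → [-40, -32, -18, 11, -23, 2, 19, 43, 22, -4, 0, 16]
resulting array: [-40, -32, -18, 11, -23, 2, 19, 43, 22, -4, 0, 16]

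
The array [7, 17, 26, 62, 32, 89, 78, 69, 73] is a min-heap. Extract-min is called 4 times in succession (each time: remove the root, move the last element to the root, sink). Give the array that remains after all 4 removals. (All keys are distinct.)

[62, 73, 69, 78, 89]

extract-min #1 returns 7:
  remove root 7; move last element 73 to root → [73, 17, 26, 62, 32, 89, 78, 69]
  73 vs smaller child 17 at index 1, swap → [17, 73, 26, 62, 32, 89, 78, 69]
  73 vs smaller child 32 at index 4, swap → [17, 32, 26, 62, 73, 89, 78, 69]
extract-min #2 returns 17:
  remove root 17; move last element 69 to root → [69, 32, 26, 62, 73, 89, 78]
  69 vs smaller child 26 at index 2, swap → [26, 32, 69, 62, 73, 89, 78]
extract-min #3 returns 26:
  remove root 26; move last element 78 to root → [78, 32, 69, 62, 73, 89]
  78 vs smaller child 32 at index 1, swap → [32, 78, 69, 62, 73, 89]
  78 vs smaller child 62 at index 3, swap → [32, 62, 69, 78, 73, 89]
extract-min #4 returns 32:
  remove root 32; move last element 89 to root → [89, 62, 69, 78, 73]
  89 vs smaller child 62 at index 1, swap → [62, 89, 69, 78, 73]
  89 vs smaller child 73 at index 4, swap → [62, 73, 69, 78, 89]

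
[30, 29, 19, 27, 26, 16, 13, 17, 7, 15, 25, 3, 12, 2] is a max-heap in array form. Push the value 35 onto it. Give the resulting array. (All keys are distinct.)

[35, 29, 30, 27, 26, 16, 19, 17, 7, 15, 25, 3, 12, 2, 13]

append 35 at index 14 → [30, 29, 19, 27, 26, 16, 13, 17, 7, 15, 25, 3, 12, 2, 35]
35 > parent 13 at index 6, swap → [30, 29, 19, 27, 26, 16, 35, 17, 7, 15, 25, 3, 12, 2, 13]
35 > parent 19 at index 2, swap → [30, 29, 35, 27, 26, 16, 19, 17, 7, 15, 25, 3, 12, 2, 13]
35 > parent 30 at index 0, swap → [35, 29, 30, 27, 26, 16, 19, 17, 7, 15, 25, 3, 12, 2, 13]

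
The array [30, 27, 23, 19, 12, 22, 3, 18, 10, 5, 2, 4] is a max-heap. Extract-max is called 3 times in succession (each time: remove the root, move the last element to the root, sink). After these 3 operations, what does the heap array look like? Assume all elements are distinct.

[22, 19, 5, 18, 12, 2, 3, 4, 10]

extract-max #1 returns 30:
  remove root 30; move last element 4 to root → [4, 27, 23, 19, 12, 22, 3, 18, 10, 5, 2]
  4 vs larger child 27 at index 1, swap → [27, 4, 23, 19, 12, 22, 3, 18, 10, 5, 2]
  4 vs larger child 19 at index 3, swap → [27, 19, 23, 4, 12, 22, 3, 18, 10, 5, 2]
  4 vs larger child 18 at index 7, swap → [27, 19, 23, 18, 12, 22, 3, 4, 10, 5, 2]
extract-max #2 returns 27:
  remove root 27; move last element 2 to root → [2, 19, 23, 18, 12, 22, 3, 4, 10, 5]
  2 vs larger child 23 at index 2, swap → [23, 19, 2, 18, 12, 22, 3, 4, 10, 5]
  2 vs larger child 22 at index 5, swap → [23, 19, 22, 18, 12, 2, 3, 4, 10, 5]
extract-max #3 returns 23:
  remove root 23; move last element 5 to root → [5, 19, 22, 18, 12, 2, 3, 4, 10]
  5 vs larger child 22 at index 2, swap → [22, 19, 5, 18, 12, 2, 3, 4, 10]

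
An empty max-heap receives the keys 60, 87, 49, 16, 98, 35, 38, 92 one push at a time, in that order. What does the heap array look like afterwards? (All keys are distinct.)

Insert 60:
  append 60 at index 0 → [60] (no swap needed)
Insert 87:
  append 87 at index 1 → [60, 87]
  87 > parent 60 at index 0, swap → [87, 60]
Insert 49:
  append 49 at index 2 → [87, 60, 49] (no swap needed)
Insert 16:
  append 16 at index 3 → [87, 60, 49, 16] (no swap needed)
Insert 98:
  append 98 at index 4 → [87, 60, 49, 16, 98]
  98 > parent 60 at index 1, swap → [87, 98, 49, 16, 60]
  98 > parent 87 at index 0, swap → [98, 87, 49, 16, 60]
Insert 35:
  append 35 at index 5 → [98, 87, 49, 16, 60, 35] (no swap needed)
Insert 38:
  append 38 at index 6 → [98, 87, 49, 16, 60, 35, 38] (no swap needed)
Insert 92:
  append 92 at index 7 → [98, 87, 49, 16, 60, 35, 38, 92]
  92 > parent 16 at index 3, swap → [98, 87, 49, 92, 60, 35, 38, 16]
  92 > parent 87 at index 1, swap → [98, 92, 49, 87, 60, 35, 38, 16]

[98, 92, 49, 87, 60, 35, 38, 16]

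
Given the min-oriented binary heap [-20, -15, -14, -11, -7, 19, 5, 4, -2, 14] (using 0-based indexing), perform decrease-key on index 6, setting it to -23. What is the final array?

[-23, -15, -20, -11, -7, 19, -14, 4, -2, 14]

set index 6 from 5 to -23 → [-20, -15, -14, -11, -7, 19, -23, 4, -2, 14]
-23 < parent -14 at index 2, swap → [-20, -15, -23, -11, -7, 19, -14, 4, -2, 14]
-23 < parent -20 at index 0, swap → [-23, -15, -20, -11, -7, 19, -14, 4, -2, 14]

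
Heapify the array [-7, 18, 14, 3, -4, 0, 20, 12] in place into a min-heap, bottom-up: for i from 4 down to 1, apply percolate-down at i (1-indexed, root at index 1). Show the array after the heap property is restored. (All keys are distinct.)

[-7, -4, 0, 3, 18, 14, 20, 12]

sift down from index 4: already satisfies heap property
sift down from index 3:
  14 vs smaller child 0 at index 6, swap → [-7, 18, 0, 3, -4, 14, 20, 12]
sift down from index 2:
  18 vs smaller child -4 at index 5, swap → [-7, -4, 0, 3, 18, 14, 20, 12]
sift down from index 1: already satisfies heap property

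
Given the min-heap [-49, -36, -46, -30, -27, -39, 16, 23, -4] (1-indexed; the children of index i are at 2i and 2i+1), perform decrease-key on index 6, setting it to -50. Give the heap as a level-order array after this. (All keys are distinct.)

set index 6 from -39 to -50 → [-49, -36, -46, -30, -27, -50, 16, 23, -4]
-50 < parent -46 at index 3, swap → [-49, -36, -50, -30, -27, -46, 16, 23, -4]
-50 < parent -49 at index 1, swap → [-50, -36, -49, -30, -27, -46, 16, 23, -4]

[-50, -36, -49, -30, -27, -46, 16, 23, -4]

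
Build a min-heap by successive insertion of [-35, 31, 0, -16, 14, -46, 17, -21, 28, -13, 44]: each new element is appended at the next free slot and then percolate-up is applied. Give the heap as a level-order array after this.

[-46, -21, -35, -16, -13, 0, 17, 31, 28, 14, 44]

Insert -35:
  append -35 at index 0 → [-35] (no swap needed)
Insert 31:
  append 31 at index 1 → [-35, 31] (no swap needed)
Insert 0:
  append 0 at index 2 → [-35, 31, 0] (no swap needed)
Insert -16:
  append -16 at index 3 → [-35, 31, 0, -16]
  -16 < parent 31 at index 1, swap → [-35, -16, 0, 31]
Insert 14:
  append 14 at index 4 → [-35, -16, 0, 31, 14] (no swap needed)
Insert -46:
  append -46 at index 5 → [-35, -16, 0, 31, 14, -46]
  -46 < parent 0 at index 2, swap → [-35, -16, -46, 31, 14, 0]
  -46 < parent -35 at index 0, swap → [-46, -16, -35, 31, 14, 0]
Insert 17:
  append 17 at index 6 → [-46, -16, -35, 31, 14, 0, 17] (no swap needed)
Insert -21:
  append -21 at index 7 → [-46, -16, -35, 31, 14, 0, 17, -21]
  -21 < parent 31 at index 3, swap → [-46, -16, -35, -21, 14, 0, 17, 31]
  -21 < parent -16 at index 1, swap → [-46, -21, -35, -16, 14, 0, 17, 31]
Insert 28:
  append 28 at index 8 → [-46, -21, -35, -16, 14, 0, 17, 31, 28] (no swap needed)
Insert -13:
  append -13 at index 9 → [-46, -21, -35, -16, 14, 0, 17, 31, 28, -13]
  -13 < parent 14 at index 4, swap → [-46, -21, -35, -16, -13, 0, 17, 31, 28, 14]
Insert 44:
  append 44 at index 10 → [-46, -21, -35, -16, -13, 0, 17, 31, 28, 14, 44] (no swap needed)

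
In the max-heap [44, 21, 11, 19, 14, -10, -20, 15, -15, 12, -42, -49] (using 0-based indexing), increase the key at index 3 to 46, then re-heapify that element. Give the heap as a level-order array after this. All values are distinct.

[46, 44, 11, 21, 14, -10, -20, 15, -15, 12, -42, -49]

set index 3 from 19 to 46 → [44, 21, 11, 46, 14, -10, -20, 15, -15, 12, -42, -49]
46 > parent 21 at index 1, swap → [44, 46, 11, 21, 14, -10, -20, 15, -15, 12, -42, -49]
46 > parent 44 at index 0, swap → [46, 44, 11, 21, 14, -10, -20, 15, -15, 12, -42, -49]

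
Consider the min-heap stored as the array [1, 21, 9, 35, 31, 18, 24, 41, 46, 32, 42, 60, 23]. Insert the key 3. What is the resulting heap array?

[1, 21, 3, 35, 31, 18, 9, 41, 46, 32, 42, 60, 23, 24]

append 3 at index 13 → [1, 21, 9, 35, 31, 18, 24, 41, 46, 32, 42, 60, 23, 3]
3 < parent 24 at index 6, swap → [1, 21, 9, 35, 31, 18, 3, 41, 46, 32, 42, 60, 23, 24]
3 < parent 9 at index 2, swap → [1, 21, 3, 35, 31, 18, 9, 41, 46, 32, 42, 60, 23, 24]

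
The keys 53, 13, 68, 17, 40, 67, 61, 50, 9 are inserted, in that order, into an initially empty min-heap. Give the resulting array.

Insert 53:
  append 53 at index 0 → [53] (no swap needed)
Insert 13:
  append 13 at index 1 → [53, 13]
  13 < parent 53 at index 0, swap → [13, 53]
Insert 68:
  append 68 at index 2 → [13, 53, 68] (no swap needed)
Insert 17:
  append 17 at index 3 → [13, 53, 68, 17]
  17 < parent 53 at index 1, swap → [13, 17, 68, 53]
Insert 40:
  append 40 at index 4 → [13, 17, 68, 53, 40] (no swap needed)
Insert 67:
  append 67 at index 5 → [13, 17, 68, 53, 40, 67]
  67 < parent 68 at index 2, swap → [13, 17, 67, 53, 40, 68]
Insert 61:
  append 61 at index 6 → [13, 17, 67, 53, 40, 68, 61]
  61 < parent 67 at index 2, swap → [13, 17, 61, 53, 40, 68, 67]
Insert 50:
  append 50 at index 7 → [13, 17, 61, 53, 40, 68, 67, 50]
  50 < parent 53 at index 3, swap → [13, 17, 61, 50, 40, 68, 67, 53]
Insert 9:
  append 9 at index 8 → [13, 17, 61, 50, 40, 68, 67, 53, 9]
  9 < parent 50 at index 3, swap → [13, 17, 61, 9, 40, 68, 67, 53, 50]
  9 < parent 17 at index 1, swap → [13, 9, 61, 17, 40, 68, 67, 53, 50]
  9 < parent 13 at index 0, swap → [9, 13, 61, 17, 40, 68, 67, 53, 50]

[9, 13, 61, 17, 40, 68, 67, 53, 50]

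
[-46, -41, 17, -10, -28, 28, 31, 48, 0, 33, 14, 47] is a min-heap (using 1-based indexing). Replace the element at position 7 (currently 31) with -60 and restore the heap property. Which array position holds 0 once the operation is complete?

set index 7 from 31 to -60 → [-46, -41, 17, -10, -28, 28, -60, 48, 0, 33, 14, 47]
-60 < parent 17 at index 3, swap → [-46, -41, -60, -10, -28, 28, 17, 48, 0, 33, 14, 47]
-60 < parent -46 at index 1, swap → [-60, -41, -46, -10, -28, 28, 17, 48, 0, 33, 14, 47]
resulting array: [-60, -41, -46, -10, -28, 28, 17, 48, 0, 33, 14, 47]

9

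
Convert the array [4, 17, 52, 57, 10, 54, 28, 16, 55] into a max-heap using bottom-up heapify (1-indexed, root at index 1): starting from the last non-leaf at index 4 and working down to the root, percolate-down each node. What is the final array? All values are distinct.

sift down from index 4: already satisfies heap property
sift down from index 3:
  52 vs larger child 54 at index 6, swap → [4, 17, 54, 57, 10, 52, 28, 16, 55]
sift down from index 2:
  17 vs larger child 57 at index 4, swap → [4, 57, 54, 17, 10, 52, 28, 16, 55]
  17 vs larger child 55 at index 9, swap → [4, 57, 54, 55, 10, 52, 28, 16, 17]
sift down from index 1:
  4 vs larger child 57 at index 2, swap → [57, 4, 54, 55, 10, 52, 28, 16, 17]
  4 vs larger child 55 at index 4, swap → [57, 55, 54, 4, 10, 52, 28, 16, 17]
  4 vs larger child 17 at index 9, swap → [57, 55, 54, 17, 10, 52, 28, 16, 4]

[57, 55, 54, 17, 10, 52, 28, 16, 4]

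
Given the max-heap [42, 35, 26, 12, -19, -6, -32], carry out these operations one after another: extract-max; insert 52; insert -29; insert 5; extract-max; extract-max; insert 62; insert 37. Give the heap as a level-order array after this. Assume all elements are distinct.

[62, 37, -6, 26, -19, -32, -29, 5, 12]

extract-max → returns 42:
  remove root 42; move last element -32 to root → [-32, 35, 26, 12, -19, -6]
  -32 vs larger child 35 at index 1, swap → [35, -32, 26, 12, -19, -6]
  -32 vs larger child 12 at index 3, swap → [35, 12, 26, -32, -19, -6]
insert 52:
  append 52 at index 6 → [35, 12, 26, -32, -19, -6, 52]
  52 > parent 26 at index 2, swap → [35, 12, 52, -32, -19, -6, 26]
  52 > parent 35 at index 0, swap → [52, 12, 35, -32, -19, -6, 26]
insert -29:
  append -29 at index 7 → [52, 12, 35, -32, -19, -6, 26, -29]
  -29 > parent -32 at index 3, swap → [52, 12, 35, -29, -19, -6, 26, -32]
insert 5:
  append 5 at index 8 → [52, 12, 35, -29, -19, -6, 26, -32, 5]
  5 > parent -29 at index 3, swap → [52, 12, 35, 5, -19, -6, 26, -32, -29]
extract-max → returns 52:
  remove root 52; move last element -29 to root → [-29, 12, 35, 5, -19, -6, 26, -32]
  -29 vs larger child 35 at index 2, swap → [35, 12, -29, 5, -19, -6, 26, -32]
  -29 vs larger child 26 at index 6, swap → [35, 12, 26, 5, -19, -6, -29, -32]
extract-max → returns 35:
  remove root 35; move last element -32 to root → [-32, 12, 26, 5, -19, -6, -29]
  -32 vs larger child 26 at index 2, swap → [26, 12, -32, 5, -19, -6, -29]
  -32 vs larger child -6 at index 5, swap → [26, 12, -6, 5, -19, -32, -29]
insert 62:
  append 62 at index 7 → [26, 12, -6, 5, -19, -32, -29, 62]
  62 > parent 5 at index 3, swap → [26, 12, -6, 62, -19, -32, -29, 5]
  62 > parent 12 at index 1, swap → [26, 62, -6, 12, -19, -32, -29, 5]
  62 > parent 26 at index 0, swap → [62, 26, -6, 12, -19, -32, -29, 5]
insert 37:
  append 37 at index 8 → [62, 26, -6, 12, -19, -32, -29, 5, 37]
  37 > parent 12 at index 3, swap → [62, 26, -6, 37, -19, -32, -29, 5, 12]
  37 > parent 26 at index 1, swap → [62, 37, -6, 26, -19, -32, -29, 5, 12]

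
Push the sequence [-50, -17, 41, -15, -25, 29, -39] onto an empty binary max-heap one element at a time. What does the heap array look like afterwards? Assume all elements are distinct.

Insert -50:
  append -50 at index 0 → [-50] (no swap needed)
Insert -17:
  append -17 at index 1 → [-50, -17]
  -17 > parent -50 at index 0, swap → [-17, -50]
Insert 41:
  append 41 at index 2 → [-17, -50, 41]
  41 > parent -17 at index 0, swap → [41, -50, -17]
Insert -15:
  append -15 at index 3 → [41, -50, -17, -15]
  -15 > parent -50 at index 1, swap → [41, -15, -17, -50]
Insert -25:
  append -25 at index 4 → [41, -15, -17, -50, -25] (no swap needed)
Insert 29:
  append 29 at index 5 → [41, -15, -17, -50, -25, 29]
  29 > parent -17 at index 2, swap → [41, -15, 29, -50, -25, -17]
Insert -39:
  append -39 at index 6 → [41, -15, 29, -50, -25, -17, -39] (no swap needed)

[41, -15, 29, -50, -25, -17, -39]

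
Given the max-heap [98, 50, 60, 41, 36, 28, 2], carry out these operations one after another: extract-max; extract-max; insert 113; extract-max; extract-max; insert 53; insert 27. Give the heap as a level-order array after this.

extract-max → returns 98:
  remove root 98; move last element 2 to root → [2, 50, 60, 41, 36, 28]
  2 vs larger child 60 at index 2, swap → [60, 50, 2, 41, 36, 28]
  2 vs only child 28 at index 5, swap → [60, 50, 28, 41, 36, 2]
extract-max → returns 60:
  remove root 60; move last element 2 to root → [2, 50, 28, 41, 36]
  2 vs larger child 50 at index 1, swap → [50, 2, 28, 41, 36]
  2 vs larger child 41 at index 3, swap → [50, 41, 28, 2, 36]
insert 113:
  append 113 at index 5 → [50, 41, 28, 2, 36, 113]
  113 > parent 28 at index 2, swap → [50, 41, 113, 2, 36, 28]
  113 > parent 50 at index 0, swap → [113, 41, 50, 2, 36, 28]
extract-max → returns 113:
  remove root 113; move last element 28 to root → [28, 41, 50, 2, 36]
  28 vs larger child 50 at index 2, swap → [50, 41, 28, 2, 36]
extract-max → returns 50:
  remove root 50; move last element 36 to root → [36, 41, 28, 2]
  36 vs larger child 41 at index 1, swap → [41, 36, 28, 2]
insert 53:
  append 53 at index 4 → [41, 36, 28, 2, 53]
  53 > parent 36 at index 1, swap → [41, 53, 28, 2, 36]
  53 > parent 41 at index 0, swap → [53, 41, 28, 2, 36]
insert 27:
  append 27 at index 5 → [53, 41, 28, 2, 36, 27] (no swap needed)

[53, 41, 28, 2, 36, 27]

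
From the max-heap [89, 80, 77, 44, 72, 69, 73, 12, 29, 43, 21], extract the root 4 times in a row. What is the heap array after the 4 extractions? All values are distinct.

extract-max #1 returns 89:
  remove root 89; move last element 21 to root → [21, 80, 77, 44, 72, 69, 73, 12, 29, 43]
  21 vs larger child 80 at index 1, swap → [80, 21, 77, 44, 72, 69, 73, 12, 29, 43]
  21 vs larger child 72 at index 4, swap → [80, 72, 77, 44, 21, 69, 73, 12, 29, 43]
  21 vs only child 43 at index 9, swap → [80, 72, 77, 44, 43, 69, 73, 12, 29, 21]
extract-max #2 returns 80:
  remove root 80; move last element 21 to root → [21, 72, 77, 44, 43, 69, 73, 12, 29]
  21 vs larger child 77 at index 2, swap → [77, 72, 21, 44, 43, 69, 73, 12, 29]
  21 vs larger child 73 at index 6, swap → [77, 72, 73, 44, 43, 69, 21, 12, 29]
extract-max #3 returns 77:
  remove root 77; move last element 29 to root → [29, 72, 73, 44, 43, 69, 21, 12]
  29 vs larger child 73 at index 2, swap → [73, 72, 29, 44, 43, 69, 21, 12]
  29 vs larger child 69 at index 5, swap → [73, 72, 69, 44, 43, 29, 21, 12]
extract-max #4 returns 73:
  remove root 73; move last element 12 to root → [12, 72, 69, 44, 43, 29, 21]
  12 vs larger child 72 at index 1, swap → [72, 12, 69, 44, 43, 29, 21]
  12 vs larger child 44 at index 3, swap → [72, 44, 69, 12, 43, 29, 21]

[72, 44, 69, 12, 43, 29, 21]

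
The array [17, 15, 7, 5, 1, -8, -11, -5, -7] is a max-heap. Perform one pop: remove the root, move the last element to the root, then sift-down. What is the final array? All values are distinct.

[15, 5, 7, -5, 1, -8, -11, -7]

remove root 17; move last element -7 to root → [-7, 15, 7, 5, 1, -8, -11, -5]
-7 vs larger child 15 at index 1, swap → [15, -7, 7, 5, 1, -8, -11, -5]
-7 vs larger child 5 at index 3, swap → [15, 5, 7, -7, 1, -8, -11, -5]
-7 vs only child -5 at index 7, swap → [15, 5, 7, -5, 1, -8, -11, -7]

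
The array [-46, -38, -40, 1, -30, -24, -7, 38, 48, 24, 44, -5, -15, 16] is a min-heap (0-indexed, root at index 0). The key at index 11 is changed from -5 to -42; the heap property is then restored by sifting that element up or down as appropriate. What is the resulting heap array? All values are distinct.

set index 11 from -5 to -42 → [-46, -38, -40, 1, -30, -24, -7, 38, 48, 24, 44, -42, -15, 16]
-42 < parent -24 at index 5, swap → [-46, -38, -40, 1, -30, -42, -7, 38, 48, 24, 44, -24, -15, 16]
-42 < parent -40 at index 2, swap → [-46, -38, -42, 1, -30, -40, -7, 38, 48, 24, 44, -24, -15, 16]

[-46, -38, -42, 1, -30, -40, -7, 38, 48, 24, 44, -24, -15, 16]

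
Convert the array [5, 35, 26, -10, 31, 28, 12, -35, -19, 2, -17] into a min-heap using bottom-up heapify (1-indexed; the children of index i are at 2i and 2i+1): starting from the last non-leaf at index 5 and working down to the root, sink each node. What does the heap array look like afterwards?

[-35, -19, 12, -10, -17, 28, 26, 5, 35, 2, 31]

sift down from index 5:
  31 vs smaller child -17 at index 11, swap → [5, 35, 26, -10, -17, 28, 12, -35, -19, 2, 31]
sift down from index 4:
  -10 vs smaller child -35 at index 8, swap → [5, 35, 26, -35, -17, 28, 12, -10, -19, 2, 31]
sift down from index 3:
  26 vs smaller child 12 at index 7, swap → [5, 35, 12, -35, -17, 28, 26, -10, -19, 2, 31]
sift down from index 2:
  35 vs smaller child -35 at index 4, swap → [5, -35, 12, 35, -17, 28, 26, -10, -19, 2, 31]
  35 vs smaller child -19 at index 9, swap → [5, -35, 12, -19, -17, 28, 26, -10, 35, 2, 31]
sift down from index 1:
  5 vs smaller child -35 at index 2, swap → [-35, 5, 12, -19, -17, 28, 26, -10, 35, 2, 31]
  5 vs smaller child -19 at index 4, swap → [-35, -19, 12, 5, -17, 28, 26, -10, 35, 2, 31]
  5 vs smaller child -10 at index 8, swap → [-35, -19, 12, -10, -17, 28, 26, 5, 35, 2, 31]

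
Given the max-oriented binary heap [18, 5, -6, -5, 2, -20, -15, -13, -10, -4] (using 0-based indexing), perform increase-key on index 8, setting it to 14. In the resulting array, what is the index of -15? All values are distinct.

6

set index 8 from -10 to 14 → [18, 5, -6, -5, 2, -20, -15, -13, 14, -4]
14 > parent -5 at index 3, swap → [18, 5, -6, 14, 2, -20, -15, -13, -5, -4]
14 > parent 5 at index 1, swap → [18, 14, -6, 5, 2, -20, -15, -13, -5, -4]
resulting array: [18, 14, -6, 5, 2, -20, -15, -13, -5, -4]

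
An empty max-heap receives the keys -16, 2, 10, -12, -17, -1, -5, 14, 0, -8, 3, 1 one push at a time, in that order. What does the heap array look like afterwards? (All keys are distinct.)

[14, 10, 2, 0, 3, 1, -5, -16, -12, -17, -8, -1]

Insert -16:
  append -16 at index 0 → [-16] (no swap needed)
Insert 2:
  append 2 at index 1 → [-16, 2]
  2 > parent -16 at index 0, swap → [2, -16]
Insert 10:
  append 10 at index 2 → [2, -16, 10]
  10 > parent 2 at index 0, swap → [10, -16, 2]
Insert -12:
  append -12 at index 3 → [10, -16, 2, -12]
  -12 > parent -16 at index 1, swap → [10, -12, 2, -16]
Insert -17:
  append -17 at index 4 → [10, -12, 2, -16, -17] (no swap needed)
Insert -1:
  append -1 at index 5 → [10, -12, 2, -16, -17, -1] (no swap needed)
Insert -5:
  append -5 at index 6 → [10, -12, 2, -16, -17, -1, -5] (no swap needed)
Insert 14:
  append 14 at index 7 → [10, -12, 2, -16, -17, -1, -5, 14]
  14 > parent -16 at index 3, swap → [10, -12, 2, 14, -17, -1, -5, -16]
  14 > parent -12 at index 1, swap → [10, 14, 2, -12, -17, -1, -5, -16]
  14 > parent 10 at index 0, swap → [14, 10, 2, -12, -17, -1, -5, -16]
Insert 0:
  append 0 at index 8 → [14, 10, 2, -12, -17, -1, -5, -16, 0]
  0 > parent -12 at index 3, swap → [14, 10, 2, 0, -17, -1, -5, -16, -12]
Insert -8:
  append -8 at index 9 → [14, 10, 2, 0, -17, -1, -5, -16, -12, -8]
  -8 > parent -17 at index 4, swap → [14, 10, 2, 0, -8, -1, -5, -16, -12, -17]
Insert 3:
  append 3 at index 10 → [14, 10, 2, 0, -8, -1, -5, -16, -12, -17, 3]
  3 > parent -8 at index 4, swap → [14, 10, 2, 0, 3, -1, -5, -16, -12, -17, -8]
Insert 1:
  append 1 at index 11 → [14, 10, 2, 0, 3, -1, -5, -16, -12, -17, -8, 1]
  1 > parent -1 at index 5, swap → [14, 10, 2, 0, 3, 1, -5, -16, -12, -17, -8, -1]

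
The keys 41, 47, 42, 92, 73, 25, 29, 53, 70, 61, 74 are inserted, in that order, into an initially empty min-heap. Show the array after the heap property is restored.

Insert 41:
  append 41 at index 0 → [41] (no swap needed)
Insert 47:
  append 47 at index 1 → [41, 47] (no swap needed)
Insert 42:
  append 42 at index 2 → [41, 47, 42] (no swap needed)
Insert 92:
  append 92 at index 3 → [41, 47, 42, 92] (no swap needed)
Insert 73:
  append 73 at index 4 → [41, 47, 42, 92, 73] (no swap needed)
Insert 25:
  append 25 at index 5 → [41, 47, 42, 92, 73, 25]
  25 < parent 42 at index 2, swap → [41, 47, 25, 92, 73, 42]
  25 < parent 41 at index 0, swap → [25, 47, 41, 92, 73, 42]
Insert 29:
  append 29 at index 6 → [25, 47, 41, 92, 73, 42, 29]
  29 < parent 41 at index 2, swap → [25, 47, 29, 92, 73, 42, 41]
Insert 53:
  append 53 at index 7 → [25, 47, 29, 92, 73, 42, 41, 53]
  53 < parent 92 at index 3, swap → [25, 47, 29, 53, 73, 42, 41, 92]
Insert 70:
  append 70 at index 8 → [25, 47, 29, 53, 73, 42, 41, 92, 70] (no swap needed)
Insert 61:
  append 61 at index 9 → [25, 47, 29, 53, 73, 42, 41, 92, 70, 61]
  61 < parent 73 at index 4, swap → [25, 47, 29, 53, 61, 42, 41, 92, 70, 73]
Insert 74:
  append 74 at index 10 → [25, 47, 29, 53, 61, 42, 41, 92, 70, 73, 74] (no swap needed)

[25, 47, 29, 53, 61, 42, 41, 92, 70, 73, 74]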